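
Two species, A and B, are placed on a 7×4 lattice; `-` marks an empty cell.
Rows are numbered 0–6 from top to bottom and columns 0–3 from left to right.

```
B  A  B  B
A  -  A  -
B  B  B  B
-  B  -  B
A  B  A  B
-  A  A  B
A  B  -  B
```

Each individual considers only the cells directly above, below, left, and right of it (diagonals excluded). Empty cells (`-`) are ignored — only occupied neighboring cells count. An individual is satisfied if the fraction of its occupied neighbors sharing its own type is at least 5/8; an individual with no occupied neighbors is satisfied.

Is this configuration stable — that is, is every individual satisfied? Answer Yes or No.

No

Row 0: (0,0)B 0/2 unhappy · (0,1)A 0/2 unhappy · (0,2)B 1/3 unhappy · (0,3)B 1/1 ok
Row 1: (1,0)A 0/2 unhappy · (1,2)A 0/2 unhappy
Row 2: (2,0)B 1/2 unhappy · (2,1)B 3/3 ok · (2,2)B 2/3 ok · (2,3)B 2/2 ok
Row 3: (3,1)B 2/2 ok · (3,3)B 2/2 ok
Row 4: (4,0)A 0/1 unhappy · (4,1)B 1/4 unhappy · (4,2)A 1/3 unhappy · (4,3)B 2/3 ok
Row 5: (5,1)A 1/3 unhappy · (5,2)A 2/3 ok · (5,3)B 2/3 ok
Row 6: (6,0)A 0/1 unhappy · (6,1)B 0/2 unhappy · (6,3)B 1/1 ok
For instance (0,0) has only 0/2 same-type neighbors, below 5/8.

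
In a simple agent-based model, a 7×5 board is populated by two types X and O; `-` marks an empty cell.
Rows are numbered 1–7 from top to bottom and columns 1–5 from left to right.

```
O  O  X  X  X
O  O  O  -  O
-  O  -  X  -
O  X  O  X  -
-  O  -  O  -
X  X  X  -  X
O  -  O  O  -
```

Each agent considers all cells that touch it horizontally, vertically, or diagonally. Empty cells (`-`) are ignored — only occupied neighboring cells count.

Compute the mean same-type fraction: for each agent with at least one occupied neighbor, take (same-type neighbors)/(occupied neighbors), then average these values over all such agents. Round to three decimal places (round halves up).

0.423

Row 1: (1,1)O 3/3 · (1,2)O 4/5 · (1,3)X 1/4 · (1,4)X 2/4 · (1,5)X 1/2
Row 2: (2,1)O 4/4 · (2,2)O 5/6 · (2,3)O 3/6 · (2,5)O 0/3
Row 3: (3,2)O 5/6 · (3,4)X 1/4
Row 4: (4,1)O 2/3 · (4,2)X 0/4 · (4,3)O 3/6 · (4,4)X 1/3
Row 5: (5,2)O 2/6 · (5,4)O 1/4
Row 6: (6,1)X 1/3 · (6,2)X 2/5 · (6,3)X 1/5 · (6,5)X 0/2
Row 7: (7,1)O 0/2 · (7,3)O 1/3 · (7,4)O 1/3
Sum over 24 agents: 3/3 + 4/5 + 1/4 + 2/4 + 1/2 + 4/4 + 5/6 + 3/6 + 0/3 + 5/6 + 1/4 + 2/3 + 0/4 + 3/6 + 1/3 + 2/6 + 1/4 + 1/3 + 2/5 + 1/5 + 0/2 + 0/2 + 1/3 + 1/3 = 203/20; mean = 203/20 ÷ 24 = 203/480 = 0.422916… → 0.423.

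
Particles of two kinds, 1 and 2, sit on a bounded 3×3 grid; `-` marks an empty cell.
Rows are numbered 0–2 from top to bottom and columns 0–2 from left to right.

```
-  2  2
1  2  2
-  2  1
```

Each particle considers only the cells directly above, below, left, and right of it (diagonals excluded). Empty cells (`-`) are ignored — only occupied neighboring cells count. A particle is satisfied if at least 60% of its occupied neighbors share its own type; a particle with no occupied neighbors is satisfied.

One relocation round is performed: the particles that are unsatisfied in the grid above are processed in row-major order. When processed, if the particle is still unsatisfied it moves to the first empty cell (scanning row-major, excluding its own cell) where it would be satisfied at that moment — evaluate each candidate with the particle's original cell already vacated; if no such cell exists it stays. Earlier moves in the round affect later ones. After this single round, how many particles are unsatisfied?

Initially unsatisfied (in order): (1,0), (2,1), (2,2).
  (1,0): no empty cell satisfies it; stays.
  (2,1): no empty cell satisfies it; stays.
  (2,2): no empty cell satisfies it; stays.
Resulting grid:
- 2 2
1 2 2
- 2 1
Unsatisfied now: (1,0), (2,1), (2,2).

3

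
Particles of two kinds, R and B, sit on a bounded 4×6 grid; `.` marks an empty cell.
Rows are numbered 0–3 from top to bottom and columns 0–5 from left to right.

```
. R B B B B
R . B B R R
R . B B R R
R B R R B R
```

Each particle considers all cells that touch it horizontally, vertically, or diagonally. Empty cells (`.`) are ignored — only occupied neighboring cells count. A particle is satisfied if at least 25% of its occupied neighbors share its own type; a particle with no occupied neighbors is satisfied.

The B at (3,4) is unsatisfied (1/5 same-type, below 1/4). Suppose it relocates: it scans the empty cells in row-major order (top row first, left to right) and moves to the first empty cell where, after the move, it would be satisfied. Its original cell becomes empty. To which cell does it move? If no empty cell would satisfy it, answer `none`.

Vacating (3,4). Empty cells in order:
  (0,0): 0/2 same-type → still unsatisfied.
  (1,1): 3/6 same-type → satisfied — stop here.

(1,1)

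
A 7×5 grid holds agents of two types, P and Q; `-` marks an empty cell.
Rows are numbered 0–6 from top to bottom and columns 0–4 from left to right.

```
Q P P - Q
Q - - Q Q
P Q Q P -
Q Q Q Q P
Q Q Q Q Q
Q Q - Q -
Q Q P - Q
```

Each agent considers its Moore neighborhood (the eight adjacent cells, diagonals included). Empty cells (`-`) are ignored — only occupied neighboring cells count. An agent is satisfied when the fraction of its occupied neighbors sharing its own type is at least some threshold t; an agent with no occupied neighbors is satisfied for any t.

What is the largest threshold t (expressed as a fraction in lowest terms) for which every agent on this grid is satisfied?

0/1

Row 0: (0,0)Q 1/2 · (0,1)P 1/3 · (0,2)P 1/2 · (0,4)Q 2/2
Row 1: (1,0)Q 2/4 · (1,3)Q 3/5 · (1,4)Q 2/3
Row 2: (2,0)P 0/4 · (2,1)Q 5/6 · (2,2)Q 5/6 · (2,3)P 1/6
Row 3: (3,0)Q 4/5 · (3,1)Q 7/8 · (3,2)Q 7/8 · (3,3)Q 5/7 · (3,4)P 1/4
Row 4: (4,0)Q 5/5 · (4,1)Q 7/7 · (4,2)Q 7/7 · (4,3)Q 5/6 · (4,4)Q 3/4
Row 5: (5,0)Q 5/5 · (5,1)Q 6/7 · (5,3)Q 4/5
Row 6: (6,0)Q 3/3 · (6,1)Q 3/4 · (6,2)P 0/3 · (6,4)Q 1/1
The smallest same-type fraction is 0/4 at (2,0), which reduces to 0/1. Any threshold above that leaves this agent unsatisfied.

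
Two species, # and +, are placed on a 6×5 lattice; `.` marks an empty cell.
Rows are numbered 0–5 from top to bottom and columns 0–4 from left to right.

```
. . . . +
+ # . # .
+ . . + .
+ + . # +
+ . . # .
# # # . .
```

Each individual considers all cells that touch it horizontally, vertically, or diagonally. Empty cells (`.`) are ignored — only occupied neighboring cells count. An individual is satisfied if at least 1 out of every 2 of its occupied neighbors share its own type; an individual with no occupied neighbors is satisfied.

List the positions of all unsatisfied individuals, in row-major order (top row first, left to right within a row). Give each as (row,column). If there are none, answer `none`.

(0,4), (1,1), (1,3), (2,3), (3,3), (3,4)

Row 0: (0,4)+ 0/1 unhappy
Row 1: (1,0)+ 1/2 ok · (1,1)# 0/2 unhappy · (1,3)# 0/2 unhappy
Row 2: (2,0)+ 3/4 ok · (2,3)+ 1/3 unhappy
Row 3: (3,0)+ 3/3 ok · (3,1)+ 3/3 ok · (3,3)# 1/3 unhappy · (3,4)+ 1/3 unhappy
Row 4: (4,0)+ 2/4 ok · (4,3)# 2/3 ok
Row 5: (5,0)# 1/2 ok · (5,1)# 2/3 ok · (5,2)# 2/2 ok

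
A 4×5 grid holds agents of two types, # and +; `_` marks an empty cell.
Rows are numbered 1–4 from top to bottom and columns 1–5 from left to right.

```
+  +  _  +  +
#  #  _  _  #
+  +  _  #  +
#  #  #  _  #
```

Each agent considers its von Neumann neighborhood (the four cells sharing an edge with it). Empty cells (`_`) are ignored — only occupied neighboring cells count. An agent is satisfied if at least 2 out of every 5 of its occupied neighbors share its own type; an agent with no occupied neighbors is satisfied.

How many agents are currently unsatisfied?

8

(1,1)+ 1/2 satisfied
(1,2)+ 1/2 satisfied
(1,4)+ 1/1 satisfied
(1,5)+ 1/2 satisfied
(2,1)# 1/3 not
(2,2)# 1/3 not
(2,5)# 0/2 not
(3,1)+ 1/3 not
(3,2)+ 1/3 not
(3,4)# 0/1 not
(3,5)+ 0/3 not
(4,1)# 1/2 satisfied
(4,2)# 2/3 satisfied
(4,3)# 1/1 satisfied
(4,5)# 0/1 not
Unsatisfied: (2,1), (2,2), (2,5), (3,1), (3,2), (3,4), (3,5), (4,5) — 8 in total.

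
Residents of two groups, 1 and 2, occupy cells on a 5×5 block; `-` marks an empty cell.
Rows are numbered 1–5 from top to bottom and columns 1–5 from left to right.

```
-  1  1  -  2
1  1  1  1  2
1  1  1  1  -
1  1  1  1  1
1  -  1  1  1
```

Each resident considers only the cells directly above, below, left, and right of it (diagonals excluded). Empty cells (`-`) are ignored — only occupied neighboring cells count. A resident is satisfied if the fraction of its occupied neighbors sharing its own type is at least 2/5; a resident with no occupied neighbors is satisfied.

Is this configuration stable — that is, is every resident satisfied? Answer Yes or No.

Yes

Row 1: (1,2)1 2/2 satisfied · (1,3)1 2/2 satisfied · (1,5)2 1/1 satisfied
Row 2: (2,1)1 2/2 satisfied · (2,2)1 4/4 satisfied · (2,3)1 4/4 satisfied · (2,4)1 2/3 satisfied · (2,5)2 1/2 satisfied
Row 3: (3,1)1 3/3 satisfied · (3,2)1 4/4 satisfied · (3,3)1 4/4 satisfied · (3,4)1 3/3 satisfied
Row 4: (4,1)1 3/3 satisfied · (4,2)1 3/3 satisfied · (4,3)1 4/4 satisfied · (4,4)1 4/4 satisfied · (4,5)1 2/2 satisfied
Row 5: (5,1)1 1/1 satisfied · (5,3)1 2/2 satisfied · (5,4)1 3/3 satisfied · (5,5)1 2/2 satisfied
All meet the threshold, so the configuration is stable.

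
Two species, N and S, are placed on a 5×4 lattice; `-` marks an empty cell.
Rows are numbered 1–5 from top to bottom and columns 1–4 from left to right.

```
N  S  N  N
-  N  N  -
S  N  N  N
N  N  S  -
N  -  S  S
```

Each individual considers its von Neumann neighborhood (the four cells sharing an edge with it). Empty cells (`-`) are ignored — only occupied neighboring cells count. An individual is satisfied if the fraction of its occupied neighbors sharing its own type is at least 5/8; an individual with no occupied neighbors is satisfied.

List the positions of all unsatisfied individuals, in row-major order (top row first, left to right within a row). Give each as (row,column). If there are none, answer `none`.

(1,1), (1,2), (3,1), (4,3)

(1,1)N 0/1 not
(1,2)S 0/3 not
(1,3)N 2/3 satisfied
(1,4)N 1/1 satisfied
(2,2)N 2/3 satisfied
(2,3)N 3/3 satisfied
(3,1)S 0/2 not
(3,2)N 3/4 satisfied
(3,3)N 3/4 satisfied
(3,4)N 1/1 satisfied
(4,1)N 2/3 satisfied
(4,2)N 2/3 satisfied
(4,3)S 1/3 not
(5,1)N 1/1 satisfied
(5,3)S 2/2 satisfied
(5,4)S 1/1 satisfied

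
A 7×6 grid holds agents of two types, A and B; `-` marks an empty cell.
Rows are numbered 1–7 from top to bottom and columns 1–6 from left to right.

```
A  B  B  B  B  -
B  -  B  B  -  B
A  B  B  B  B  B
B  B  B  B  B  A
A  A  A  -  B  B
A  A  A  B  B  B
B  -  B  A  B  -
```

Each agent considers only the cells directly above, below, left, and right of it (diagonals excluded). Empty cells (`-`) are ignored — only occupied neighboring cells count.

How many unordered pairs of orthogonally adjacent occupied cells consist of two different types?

17

Scan each occupied cell's neighbors to the right and below so each pair is counted once.
Row 1: A(1,1)–B(1,2)≠ A(1,1)–B(2,1)≠ B(1,2)–B(1,3)= B(1,3)–B(1,4)= B(1,3)–B(2,3)= B(1,4)–B(1,5)= B(1,4)–B(2,4)=  → 2/7 unlike.
Row 2: B(2,1)–A(3,1)≠ B(2,3)–B(2,4)= B(2,3)–B(3,3)= B(2,4)–B(3,4)= B(2,6)–B(3,6)=  → 1/5 unlike.
Row 3: A(3,1)–B(3,2)≠ A(3,1)–B(4,1)≠ B(3,2)–B(3,3)= B(3,2)–B(4,2)= B(3,3)–B(3,4)= B(3,3)–B(4,3)= B(3,4)–B(3,5)= B(3,4)–B(4,4)= B(3,5)–B(3,6)= B(3,5)–B(4,5)= B(3,6)–A(4,6)≠  → 3/11 unlike.
Row 4: B(4,1)–B(4,2)= B(4,1)–A(5,1)≠ B(4,2)–B(4,3)= B(4,2)–A(5,2)≠ B(4,3)–B(4,4)= B(4,3)–A(5,3)≠ B(4,4)–B(4,5)= B(4,5)–A(4,6)≠ B(4,5)–B(5,5)= A(4,6)–B(5,6)≠  → 5/10 unlike.
Row 5: A(5,1)–A(5,2)= A(5,1)–A(6,1)= A(5,2)–A(5,3)= A(5,2)–A(6,2)= A(5,3)–A(6,3)= B(5,5)–B(5,6)= B(5,5)–B(6,5)= B(5,6)–B(6,6)=  → 0/8 unlike.
Row 6: A(6,1)–A(6,2)= A(6,1)–B(7,1)≠ A(6,2)–A(6,3)= A(6,3)–B(6,4)≠ A(6,3)–B(7,3)≠ B(6,4)–B(6,5)= B(6,4)–A(7,4)≠ B(6,5)–B(6,6)= B(6,5)–B(7,5)=  → 4/9 unlike.
Row 7: B(7,3)–A(7,4)≠ A(7,4)–B(7,5)≠  → 2/2 unlike.
Total adjacent occupied pairs: 52; unlike-type pairs: 17.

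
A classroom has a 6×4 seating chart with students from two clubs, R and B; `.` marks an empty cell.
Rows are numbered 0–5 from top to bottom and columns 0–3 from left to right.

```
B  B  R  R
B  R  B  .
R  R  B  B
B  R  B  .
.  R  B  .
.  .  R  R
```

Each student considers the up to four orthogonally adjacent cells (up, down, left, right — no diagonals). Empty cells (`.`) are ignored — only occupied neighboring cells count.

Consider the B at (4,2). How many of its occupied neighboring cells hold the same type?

Occupied neighbors of (4,2): (3,2)=B, (5,2)=R, (4,1)=R.
Same type (B): 1 of 3.

1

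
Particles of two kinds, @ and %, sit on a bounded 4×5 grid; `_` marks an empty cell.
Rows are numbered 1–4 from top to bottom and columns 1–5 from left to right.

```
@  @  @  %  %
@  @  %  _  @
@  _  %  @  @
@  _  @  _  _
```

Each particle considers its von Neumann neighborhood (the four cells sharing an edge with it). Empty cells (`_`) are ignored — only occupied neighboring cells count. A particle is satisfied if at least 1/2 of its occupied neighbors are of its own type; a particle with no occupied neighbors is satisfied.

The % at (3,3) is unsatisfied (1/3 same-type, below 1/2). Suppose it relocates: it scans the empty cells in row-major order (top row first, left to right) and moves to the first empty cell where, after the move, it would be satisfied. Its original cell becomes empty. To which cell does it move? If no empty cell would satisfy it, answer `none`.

(2,4)

Vacating (3,3). Empty cells in order:
  (2,4): 2/4 same-type → satisfied — stop here.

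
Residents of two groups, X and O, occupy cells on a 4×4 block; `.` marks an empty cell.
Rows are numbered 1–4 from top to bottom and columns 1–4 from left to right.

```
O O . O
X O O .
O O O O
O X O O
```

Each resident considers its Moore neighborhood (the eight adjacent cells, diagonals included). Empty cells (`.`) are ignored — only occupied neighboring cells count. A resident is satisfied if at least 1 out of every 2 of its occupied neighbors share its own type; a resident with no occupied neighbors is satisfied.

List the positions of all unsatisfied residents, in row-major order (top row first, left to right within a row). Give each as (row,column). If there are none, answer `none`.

(2,1), (4,2)

(1,1)O 2/3 ok
(1,2)O 3/4 ok
(1,4)O 1/1 ok
(2,1)X 0/5 unhappy
(2,2)O 6/7 ok
(2,3)O 6/6 ok
(3,1)O 3/5 ok
(3,2)O 6/8 ok
(3,3)O 6/7 ok
(3,4)O 4/4 ok
(4,1)O 2/3 ok
(4,2)X 0/5 unhappy
(4,3)O 4/5 ok
(4,4)O 3/3 ok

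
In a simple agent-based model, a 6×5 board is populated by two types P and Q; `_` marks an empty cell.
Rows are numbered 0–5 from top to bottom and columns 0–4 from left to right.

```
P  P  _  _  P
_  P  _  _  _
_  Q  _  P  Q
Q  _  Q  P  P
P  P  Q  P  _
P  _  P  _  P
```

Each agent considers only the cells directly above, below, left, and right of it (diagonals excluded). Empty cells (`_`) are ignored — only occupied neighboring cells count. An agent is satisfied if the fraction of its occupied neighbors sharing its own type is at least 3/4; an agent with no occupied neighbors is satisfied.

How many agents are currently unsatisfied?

12

Row 0: (0,0)P 1/1 ok · (0,1)P 2/2 ok · (0,4)P 0/0 ok
Row 1: (1,1)P 1/2 unhappy
Row 2: (2,1)Q 0/1 unhappy · (2,3)P 1/2 unhappy · (2,4)Q 0/2 unhappy
Row 3: (3,0)Q 0/1 unhappy · (3,2)Q 1/2 unhappy · (3,3)P 3/4 ok · (3,4)P 1/2 unhappy
Row 4: (4,0)P 2/3 unhappy · (4,1)P 1/2 unhappy · (4,2)Q 1/4 unhappy · (4,3)P 1/2 unhappy
Row 5: (5,0)P 1/1 ok · (5,2)P 0/1 unhappy · (5,4)P 0/0 ok
Unsatisfied: (1,1), (2,1), (2,3), (2,4), (3,0), (3,2), (3,4), (4,0), (4,1), (4,2), (4,3), (5,2) — 12 in total.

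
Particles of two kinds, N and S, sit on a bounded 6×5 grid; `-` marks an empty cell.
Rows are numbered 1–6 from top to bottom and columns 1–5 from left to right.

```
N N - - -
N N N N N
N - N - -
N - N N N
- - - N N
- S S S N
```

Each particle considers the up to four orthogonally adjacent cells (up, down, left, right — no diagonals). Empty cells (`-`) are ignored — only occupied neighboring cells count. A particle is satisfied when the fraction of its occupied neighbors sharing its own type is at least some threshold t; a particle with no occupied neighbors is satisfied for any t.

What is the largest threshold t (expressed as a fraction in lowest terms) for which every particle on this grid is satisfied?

(1,1)N 2/2
(1,2)N 2/2
(2,1)N 3/3
(2,2)N 3/3
(2,3)N 3/3
(2,4)N 2/2
(2,5)N 1/1
(3,1)N 2/2
(3,3)N 2/2
(4,1)N 1/1
(4,3)N 2/2
(4,4)N 3/3
(4,5)N 2/2
(5,4)N 2/3
(5,5)N 3/3
(6,2)S 1/1
(6,3)S 2/2
(6,4)S 1/3
(6,5)N 1/2
The smallest same-type fraction is 1/3 at (6,4), which reduces to 1/3. Any threshold above that leaves this particle unsatisfied.

1/3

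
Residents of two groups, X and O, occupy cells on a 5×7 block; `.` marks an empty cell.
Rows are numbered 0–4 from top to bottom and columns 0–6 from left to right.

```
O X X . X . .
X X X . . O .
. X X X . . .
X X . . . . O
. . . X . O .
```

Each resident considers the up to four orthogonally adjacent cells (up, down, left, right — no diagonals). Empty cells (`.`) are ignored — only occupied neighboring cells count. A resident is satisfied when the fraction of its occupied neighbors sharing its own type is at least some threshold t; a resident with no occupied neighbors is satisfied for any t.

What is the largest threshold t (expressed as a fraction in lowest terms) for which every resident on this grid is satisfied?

Row 0: (0,0)O 0/2 · (0,1)X 2/3 · (0,2)X 2/2 · (0,4)X — no occupied neighbors
Row 1: (1,0)X 1/2 · (1,1)X 4/4 · (1,2)X 3/3 · (1,5)O — no occupied neighbors
Row 2: (2,1)X 3/3 · (2,2)X 3/3 · (2,3)X 1/1
Row 3: (3,0)X 1/1 · (3,1)X 2/2 · (3,6)O — no occupied neighbors
Row 4: (4,3)X — no occupied neighbors · (4,5)O — no occupied neighbors
The smallest same-type fraction is 0/2 at (0,0), which reduces to 0/1. Any threshold above that leaves this resident unsatisfied.

0/1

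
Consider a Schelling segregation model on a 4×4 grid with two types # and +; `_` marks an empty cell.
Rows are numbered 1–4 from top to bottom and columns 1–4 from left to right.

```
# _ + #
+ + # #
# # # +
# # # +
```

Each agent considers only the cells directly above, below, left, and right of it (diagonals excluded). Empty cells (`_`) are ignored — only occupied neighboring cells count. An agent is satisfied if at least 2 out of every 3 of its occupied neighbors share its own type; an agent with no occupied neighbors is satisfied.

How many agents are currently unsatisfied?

Row 1: (1,1)# 0/1 unhappy · (1,3)+ 0/2 unhappy · (1,4)# 1/2 unhappy
Row 2: (2,1)+ 1/3 unhappy · (2,2)+ 1/3 unhappy · (2,3)# 2/4 unhappy · (2,4)# 2/3 ok
Row 3: (3,1)# 2/3 ok · (3,2)# 3/4 ok · (3,3)# 3/4 ok · (3,4)+ 1/3 unhappy
Row 4: (4,1)# 2/2 ok · (4,2)# 3/3 ok · (4,3)# 2/3 ok · (4,4)+ 1/2 unhappy
Unsatisfied: (1,1), (1,3), (1,4), (2,1), (2,2), (2,3), (3,4), (4,4) — 8 in total.

8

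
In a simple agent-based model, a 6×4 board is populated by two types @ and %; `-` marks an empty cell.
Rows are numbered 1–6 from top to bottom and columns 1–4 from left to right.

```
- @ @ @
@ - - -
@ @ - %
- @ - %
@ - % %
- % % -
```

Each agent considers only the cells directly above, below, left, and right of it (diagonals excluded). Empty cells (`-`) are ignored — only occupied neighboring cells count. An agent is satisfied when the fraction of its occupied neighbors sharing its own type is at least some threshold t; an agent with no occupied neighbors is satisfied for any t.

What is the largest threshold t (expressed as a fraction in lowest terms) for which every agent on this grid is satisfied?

1/1

Row 1: (1,2)@ 1/1 · (1,3)@ 2/2 · (1,4)@ 1/1
Row 2: (2,1)@ 1/1
Row 3: (3,1)@ 2/2 · (3,2)@ 2/2 · (3,4)% 1/1
Row 4: (4,2)@ 1/1 · (4,4)% 2/2
Row 5: (5,1)@ — no occupied neighbors · (5,3)% 2/2 · (5,4)% 2/2
Row 6: (6,2)% 1/1 · (6,3)% 2/2
The smallest same-type fraction is 1/1 at (1,2), which reduces to 1/1. Any threshold above that leaves this agent unsatisfied.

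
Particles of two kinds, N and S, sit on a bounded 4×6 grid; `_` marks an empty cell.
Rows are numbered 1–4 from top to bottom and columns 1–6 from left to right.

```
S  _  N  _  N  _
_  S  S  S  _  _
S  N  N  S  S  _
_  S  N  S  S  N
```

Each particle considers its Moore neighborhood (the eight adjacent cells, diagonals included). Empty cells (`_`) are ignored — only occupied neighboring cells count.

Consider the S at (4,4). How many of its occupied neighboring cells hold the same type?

3

Occupied neighbors of (4,4): (3,3)=N, (3,4)=S, (3,5)=S, (4,3)=N, (4,5)=S.
Same type (S): 3 of 5.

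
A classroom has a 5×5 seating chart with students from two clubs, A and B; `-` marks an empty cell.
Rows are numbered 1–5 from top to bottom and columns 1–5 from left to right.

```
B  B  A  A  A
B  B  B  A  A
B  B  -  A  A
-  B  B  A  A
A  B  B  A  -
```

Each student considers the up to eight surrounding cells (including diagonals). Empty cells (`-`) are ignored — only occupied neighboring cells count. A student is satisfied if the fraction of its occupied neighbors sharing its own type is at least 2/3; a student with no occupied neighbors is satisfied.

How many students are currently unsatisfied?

6

(1,1)B 3/3 satisfied
(1,2)B 4/5 satisfied
(1,3)A 2/5 not
(1,4)A 4/5 satisfied
(1,5)A 3/3 satisfied
(2,1)B 5/5 satisfied
(2,2)B 6/7 satisfied
(2,3)B 3/7 not
(2,4)A 6/7 satisfied
(2,5)A 5/5 satisfied
(3,1)B 4/4 satisfied
(3,2)B 6/6 satisfied
(3,4)A 5/7 satisfied
(3,5)A 5/5 satisfied
(4,2)B 5/6 satisfied
(4,3)B 4/7 not
(4,4)A 4/6 satisfied
(4,5)A 4/4 satisfied
(5,1)A 0/2 not
(5,2)B 3/4 satisfied
(5,3)B 3/5 not
(5,4)A 2/4 not
Unsatisfied: (1,3), (2,3), (4,3), (5,1), (5,3), (5,4) — 6 in total.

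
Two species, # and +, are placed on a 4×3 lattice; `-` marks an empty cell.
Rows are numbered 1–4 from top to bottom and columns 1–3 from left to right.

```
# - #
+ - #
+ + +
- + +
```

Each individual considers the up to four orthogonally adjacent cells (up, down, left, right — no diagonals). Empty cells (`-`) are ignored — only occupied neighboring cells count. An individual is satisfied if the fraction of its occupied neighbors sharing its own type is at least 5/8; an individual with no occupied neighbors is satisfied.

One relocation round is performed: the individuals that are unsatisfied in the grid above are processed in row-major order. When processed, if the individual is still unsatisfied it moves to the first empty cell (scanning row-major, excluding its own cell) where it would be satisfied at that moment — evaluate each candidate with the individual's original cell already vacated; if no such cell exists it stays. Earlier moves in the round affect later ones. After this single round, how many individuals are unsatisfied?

1

Initially unsatisfied (in order): (1,1), (2,1), (2,3).
  (1,1) → (1,2).
  (2,1): now satisfied by earlier moves; stays.
  (2,3): no empty cell satisfies it; stays.
Resulting grid:
- # #
+ - #
+ + +
- + +
Unsatisfied now: (2,3).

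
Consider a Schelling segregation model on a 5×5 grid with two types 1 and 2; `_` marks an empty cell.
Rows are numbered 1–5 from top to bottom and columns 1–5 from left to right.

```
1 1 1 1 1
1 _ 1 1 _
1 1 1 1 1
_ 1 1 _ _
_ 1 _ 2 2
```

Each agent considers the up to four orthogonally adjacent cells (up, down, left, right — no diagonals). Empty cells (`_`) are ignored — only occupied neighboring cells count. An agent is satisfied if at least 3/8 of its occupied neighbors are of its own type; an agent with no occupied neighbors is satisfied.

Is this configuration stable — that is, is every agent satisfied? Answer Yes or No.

Yes

(1,1)1 2/2 ok
(1,2)1 2/2 ok
(1,3)1 3/3 ok
(1,4)1 3/3 ok
(1,5)1 1/1 ok
(2,1)1 2/2 ok
(2,3)1 3/3 ok
(2,4)1 3/3 ok
(3,1)1 2/2 ok
(3,2)1 3/3 ok
(3,3)1 4/4 ok
(3,4)1 3/3 ok
(3,5)1 1/1 ok
(4,2)1 3/3 ok
(4,3)1 2/2 ok
(5,2)1 1/1 ok
(5,4)2 1/1 ok
(5,5)2 1/1 ok
All meet the threshold, so the configuration is stable.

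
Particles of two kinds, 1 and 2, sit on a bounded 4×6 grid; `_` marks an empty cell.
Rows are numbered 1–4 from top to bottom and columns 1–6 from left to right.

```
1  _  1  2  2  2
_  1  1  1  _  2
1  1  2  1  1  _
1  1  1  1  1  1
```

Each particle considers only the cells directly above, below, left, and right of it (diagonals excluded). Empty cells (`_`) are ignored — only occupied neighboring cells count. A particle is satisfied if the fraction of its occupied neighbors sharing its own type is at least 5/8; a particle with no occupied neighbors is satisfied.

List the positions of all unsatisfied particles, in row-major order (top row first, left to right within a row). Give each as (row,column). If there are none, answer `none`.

(1,3), (1,4), (3,3)

Row 1: (1,1)1 0/0 ✓ · (1,3)1 1/2 ✗ · (1,4)2 1/3 ✗ · (1,5)2 2/2 ✓ · (1,6)2 2/2 ✓
Row 2: (2,2)1 2/2 ✓ · (2,3)1 3/4 ✓ · (2,4)1 2/3 ✓ · (2,6)2 1/1 ✓
Row 3: (3,1)1 2/2 ✓ · (3,2)1 3/4 ✓ · (3,3)2 0/4 ✗ · (3,4)1 3/4 ✓ · (3,5)1 2/2 ✓
Row 4: (4,1)1 2/2 ✓ · (4,2)1 3/3 ✓ · (4,3)1 2/3 ✓ · (4,4)1 3/3 ✓ · (4,5)1 3/3 ✓ · (4,6)1 1/1 ✓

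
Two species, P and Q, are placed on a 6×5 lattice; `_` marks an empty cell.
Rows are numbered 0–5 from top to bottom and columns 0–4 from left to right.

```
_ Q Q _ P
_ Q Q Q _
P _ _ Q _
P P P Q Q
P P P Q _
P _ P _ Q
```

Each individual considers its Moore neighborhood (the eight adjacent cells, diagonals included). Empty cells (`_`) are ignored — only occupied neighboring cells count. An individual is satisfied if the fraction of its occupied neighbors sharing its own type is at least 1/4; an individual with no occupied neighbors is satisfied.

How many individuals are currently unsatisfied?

(0,1)Q 3/3 ✓
(0,2)Q 4/4 ✓
(0,4)P 0/1 ✗
(1,1)Q 3/4 ✓
(1,2)Q 5/5 ✓
(1,3)Q 3/4 ✓
(2,0)P 2/3 ✓
(2,3)Q 4/5 ✓
(3,0)P 4/4 ✓
(3,1)P 6/6 ✓
(3,2)P 3/6 ✓
(3,3)Q 3/5 ✓
(3,4)Q 3/3 ✓
(4,0)P 4/4 ✓
(4,1)P 7/7 ✓
(4,2)P 4/6 ✓
(4,3)Q 3/6 ✓
(5,0)P 2/2 ✓
(5,2)P 2/3 ✓
(5,4)Q 1/1 ✓
Unsatisfied: (0,4) — 1 in total.

1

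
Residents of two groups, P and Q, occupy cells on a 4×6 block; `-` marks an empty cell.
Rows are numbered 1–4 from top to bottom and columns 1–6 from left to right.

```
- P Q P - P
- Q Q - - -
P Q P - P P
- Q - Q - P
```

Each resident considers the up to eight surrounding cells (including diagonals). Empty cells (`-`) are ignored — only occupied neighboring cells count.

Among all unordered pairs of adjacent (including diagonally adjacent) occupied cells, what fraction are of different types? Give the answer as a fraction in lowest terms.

14/23

Scan each occupied cell's neighbors to the right and below (and the two forward diagonals) so each pair is counted once.
From row 1: 5 unlike of 7 pairs (running 5/7).
From row 2: 3 unlike of 6 pairs (running 8/13).
From row 3: 6 unlike of 10 pairs (running 14/23).
Total adjacent occupied pairs: 23; unlike-type pairs: 14.
14/23 is already in lowest terms.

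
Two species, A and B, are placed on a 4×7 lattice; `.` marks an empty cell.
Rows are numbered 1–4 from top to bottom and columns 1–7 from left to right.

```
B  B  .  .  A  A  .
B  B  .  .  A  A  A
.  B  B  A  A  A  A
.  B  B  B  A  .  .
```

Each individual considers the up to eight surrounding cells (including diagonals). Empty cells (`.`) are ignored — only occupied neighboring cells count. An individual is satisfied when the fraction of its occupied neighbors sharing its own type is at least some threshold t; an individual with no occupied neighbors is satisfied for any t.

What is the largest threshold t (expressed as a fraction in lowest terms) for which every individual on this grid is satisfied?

2/5

(1,1)B 3/3
(1,2)B 3/3
(1,5)A 3/3
(1,6)A 4/4
(2,1)B 4/4
(2,2)B 5/5
(2,5)A 6/6
(2,6)A 7/7
(2,7)A 4/4
(3,2)B 5/5
(3,3)B 5/6
(3,4)A 3/6
(3,5)A 5/6
(3,6)A 6/6
(3,7)A 3/3
(4,2)B 3/3
(4,3)B 4/5
(4,4)B 2/5
(4,5)A 3/4
The smallest same-type fraction is 2/5 at (4,4), which reduces to 2/5. Any threshold above that leaves this individual unsatisfied.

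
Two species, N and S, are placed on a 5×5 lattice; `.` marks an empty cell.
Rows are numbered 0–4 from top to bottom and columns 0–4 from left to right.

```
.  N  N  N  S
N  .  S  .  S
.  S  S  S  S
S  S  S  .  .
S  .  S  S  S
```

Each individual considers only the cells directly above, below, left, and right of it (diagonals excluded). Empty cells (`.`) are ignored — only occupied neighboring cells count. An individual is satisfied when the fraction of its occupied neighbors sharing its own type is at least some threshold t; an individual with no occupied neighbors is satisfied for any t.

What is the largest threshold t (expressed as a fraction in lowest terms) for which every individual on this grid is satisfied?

(0,1)N 1/1
(0,2)N 2/3
(0,3)N 1/2
(0,4)S 1/2
(1,0)N — no occupied neighbors
(1,2)S 1/2
(1,4)S 2/2
(2,1)S 2/2
(2,2)S 4/4
(2,3)S 2/2
(2,4)S 2/2
(3,0)S 2/2
(3,1)S 3/3
(3,2)S 3/3
(4,0)S 1/1
(4,2)S 2/2
(4,3)S 2/2
(4,4)S 1/1
The smallest same-type fraction is 1/2 at (0,3), which reduces to 1/2. Any threshold above that leaves this individual unsatisfied.

1/2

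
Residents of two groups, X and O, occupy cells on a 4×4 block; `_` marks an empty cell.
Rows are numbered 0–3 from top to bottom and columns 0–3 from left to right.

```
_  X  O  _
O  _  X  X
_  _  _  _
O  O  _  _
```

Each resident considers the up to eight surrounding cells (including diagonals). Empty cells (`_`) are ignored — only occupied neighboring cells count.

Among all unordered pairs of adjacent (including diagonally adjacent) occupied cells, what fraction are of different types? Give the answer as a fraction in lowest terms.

Scan each occupied cell's neighbors to the right and below (and the two forward diagonals) so each pair is counted once.
Row 0: X(0,1)–O(0,2)≠ X(0,1)–X(1,2)= X(0,1)–O(1,0)≠ O(0,2)–X(1,2)≠ O(0,2)–X(1,3)≠  → 4/5 unlike.
Row 1: X(1,2)–X(1,3)=  → 0/1 unlike.
Row 3: O(3,0)–O(3,1)=  → 0/1 unlike.
Total adjacent occupied pairs: 7; unlike-type pairs: 4.
4/7 is already in lowest terms.

4/7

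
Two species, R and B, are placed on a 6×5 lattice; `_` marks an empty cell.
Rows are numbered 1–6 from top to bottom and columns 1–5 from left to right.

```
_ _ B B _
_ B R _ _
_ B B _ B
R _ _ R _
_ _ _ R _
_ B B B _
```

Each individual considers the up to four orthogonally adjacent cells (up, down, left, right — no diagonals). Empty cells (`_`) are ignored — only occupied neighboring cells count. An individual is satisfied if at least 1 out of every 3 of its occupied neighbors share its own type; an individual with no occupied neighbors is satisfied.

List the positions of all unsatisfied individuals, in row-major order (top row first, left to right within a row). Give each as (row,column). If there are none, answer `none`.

(2,3)

(1,3)B 1/2 satisfied
(1,4)B 1/1 satisfied
(2,2)B 1/2 satisfied
(2,3)R 0/3 not
(3,2)B 2/2 satisfied
(3,3)B 1/2 satisfied
(3,5)B 0/0 satisfied
(4,1)R 0/0 satisfied
(4,4)R 1/1 satisfied
(5,4)R 1/2 satisfied
(6,2)B 1/1 satisfied
(6,3)B 2/2 satisfied
(6,4)B 1/2 satisfied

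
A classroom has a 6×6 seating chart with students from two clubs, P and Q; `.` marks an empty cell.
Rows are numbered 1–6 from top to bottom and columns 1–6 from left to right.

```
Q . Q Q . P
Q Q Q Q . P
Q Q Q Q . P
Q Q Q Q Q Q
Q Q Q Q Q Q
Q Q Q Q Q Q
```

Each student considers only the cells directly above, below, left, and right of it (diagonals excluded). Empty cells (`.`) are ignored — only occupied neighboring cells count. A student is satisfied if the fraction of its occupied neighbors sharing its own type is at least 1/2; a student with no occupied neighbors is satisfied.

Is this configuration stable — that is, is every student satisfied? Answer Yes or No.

Yes

(1,1)Q 1/1 satisfied
(1,3)Q 2/2 satisfied
(1,4)Q 2/2 satisfied
(1,6)P 1/1 satisfied
(2,1)Q 3/3 satisfied
(2,2)Q 3/3 satisfied
(2,3)Q 4/4 satisfied
(2,4)Q 3/3 satisfied
(2,6)P 2/2 satisfied
(3,1)Q 3/3 satisfied
(3,2)Q 4/4 satisfied
(3,3)Q 4/4 satisfied
(3,4)Q 3/3 satisfied
(3,6)P 1/2 satisfied
(4,1)Q 3/3 satisfied
(4,2)Q 4/4 satisfied
(4,3)Q 4/4 satisfied
(4,4)Q 4/4 satisfied
(4,5)Q 3/3 satisfied
(4,6)Q 2/3 satisfied
(5,1)Q 3/3 satisfied
(5,2)Q 4/4 satisfied
(5,3)Q 4/4 satisfied
(5,4)Q 4/4 satisfied
(5,5)Q 4/4 satisfied
(5,6)Q 3/3 satisfied
(6,1)Q 2/2 satisfied
(6,2)Q 3/3 satisfied
(6,3)Q 3/3 satisfied
(6,4)Q 3/3 satisfied
(6,5)Q 3/3 satisfied
(6,6)Q 2/2 satisfied
All meet the threshold, so the configuration is stable.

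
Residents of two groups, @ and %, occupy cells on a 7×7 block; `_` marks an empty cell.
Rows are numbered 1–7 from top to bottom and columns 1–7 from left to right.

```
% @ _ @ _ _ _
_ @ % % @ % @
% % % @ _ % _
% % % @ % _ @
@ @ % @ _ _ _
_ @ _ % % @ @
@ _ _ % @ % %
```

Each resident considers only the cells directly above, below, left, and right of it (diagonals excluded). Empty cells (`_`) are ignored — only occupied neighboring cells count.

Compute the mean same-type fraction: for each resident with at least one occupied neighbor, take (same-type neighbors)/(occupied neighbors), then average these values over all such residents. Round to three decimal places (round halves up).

0.451

(1,1)% 0/1
(1,2)@ 1/2
(1,4)@ 0/1
(2,2)@ 1/3
(2,3)% 2/3
(2,4)% 1/4
(2,5)@ 0/2
(2,6)% 1/3
(2,7)@ 0/1
(3,1)% 2/2
(3,2)% 3/4
(3,3)% 3/4
(3,4)@ 1/3
(3,6)% 1/1
(4,1)% 2/3
(4,2)% 3/4
(4,3)% 3/4
(4,4)@ 2/4
(4,5)% 0/1
(4,7)@ — no occupied neighbors
(5,1)@ 1/2
(5,2)@ 2/4
(5,3)% 1/3
(5,4)@ 1/3
(6,2)@ 1/1
(6,4)% 2/3
(6,5)% 1/3
(6,6)@ 1/3
(6,7)@ 1/2
(7,1)@ — no occupied neighbors
(7,4)% 1/2
(7,5)@ 0/3
(7,6)% 1/3
(7,7)% 1/2
Sum over 32 residents: 0/1 + 1/2 + 0/1 + 1/3 + 2/3 + 1/4 + 0/2 + 1/3 + 0/1 + 2/2 + 3/4 + 3/4 + 1/3 + 1/1 + 2/3 + 3/4 + 3/4 + 2/4 + 0/1 + 1/2 + 2/4 + 1/3 + 1/3 + 1/1 + 2/3 + 1/3 + 1/3 + 1/2 + 1/2 + 0/3 + 1/3 + 1/2 = 173/12; mean = 173/12 ÷ 32 = 173/384 = 0.450520… → 0.451.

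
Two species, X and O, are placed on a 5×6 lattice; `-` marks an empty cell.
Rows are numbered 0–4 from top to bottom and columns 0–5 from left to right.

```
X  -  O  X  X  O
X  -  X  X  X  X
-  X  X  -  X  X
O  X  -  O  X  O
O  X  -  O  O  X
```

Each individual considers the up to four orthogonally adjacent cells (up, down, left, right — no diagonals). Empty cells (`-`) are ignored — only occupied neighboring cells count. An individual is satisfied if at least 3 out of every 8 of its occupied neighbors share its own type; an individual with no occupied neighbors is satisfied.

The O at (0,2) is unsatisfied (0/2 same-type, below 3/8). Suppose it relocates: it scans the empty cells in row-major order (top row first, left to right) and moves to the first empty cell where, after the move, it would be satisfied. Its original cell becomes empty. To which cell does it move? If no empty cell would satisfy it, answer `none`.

(4,2)

Vacating (0,2). Empty cells in order:
  (0,1): 0/1 same-type → still unsatisfied.
  (1,1): 0/3 same-type → still unsatisfied.
  (2,0): 1/3 same-type → still unsatisfied.
  (2,3): 1/4 same-type → still unsatisfied.
  (3,2): 1/3 same-type → still unsatisfied.
  (4,2): 1/2 same-type → satisfied — stop here.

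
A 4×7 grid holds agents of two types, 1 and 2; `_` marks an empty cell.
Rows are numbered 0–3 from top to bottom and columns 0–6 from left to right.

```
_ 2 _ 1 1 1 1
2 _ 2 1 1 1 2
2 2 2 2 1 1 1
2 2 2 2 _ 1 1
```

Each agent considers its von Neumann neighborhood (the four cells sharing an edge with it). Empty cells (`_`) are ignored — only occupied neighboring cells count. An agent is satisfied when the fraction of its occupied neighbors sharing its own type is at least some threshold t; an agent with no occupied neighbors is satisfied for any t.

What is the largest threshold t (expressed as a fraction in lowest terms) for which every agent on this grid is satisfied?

Row 0: (0,1)2 — no occupied neighbors · (0,3)1 2/2 · (0,4)1 3/3 · (0,5)1 3/3 · (0,6)1 1/2
Row 1: (1,0)2 1/1 · (1,2)2 1/2 · (1,3)1 2/4 · (1,4)1 4/4 · (1,5)1 3/4 · (1,6)2 0/3
Row 2: (2,0)2 3/3 · (2,1)2 3/3 · (2,2)2 4/4 · (2,3)2 2/4 · (2,4)1 2/3 · (2,5)1 4/4 · (2,6)1 2/3
Row 3: (3,0)2 2/2 · (3,1)2 3/3 · (3,2)2 3/3 · (3,3)2 2/2 · (3,5)1 2/2 · (3,6)1 2/2
The smallest same-type fraction is 0/3 at (1,6), which reduces to 0/1. Any threshold above that leaves this agent unsatisfied.

0/1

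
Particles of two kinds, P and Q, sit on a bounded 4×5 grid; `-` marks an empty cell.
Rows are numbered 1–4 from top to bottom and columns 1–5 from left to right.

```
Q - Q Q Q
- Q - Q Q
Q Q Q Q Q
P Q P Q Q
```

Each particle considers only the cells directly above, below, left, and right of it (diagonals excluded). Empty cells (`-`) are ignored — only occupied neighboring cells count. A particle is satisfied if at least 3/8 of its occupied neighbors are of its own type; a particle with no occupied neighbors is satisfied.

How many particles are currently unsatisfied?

Row 1: (1,1)Q 0/0 satisfied · (1,3)Q 1/1 satisfied · (1,4)Q 3/3 satisfied · (1,5)Q 2/2 satisfied
Row 2: (2,2)Q 1/1 satisfied · (2,4)Q 3/3 satisfied · (2,5)Q 3/3 satisfied
Row 3: (3,1)Q 1/2 satisfied · (3,2)Q 4/4 satisfied · (3,3)Q 2/3 satisfied · (3,4)Q 4/4 satisfied · (3,5)Q 3/3 satisfied
Row 4: (4,1)P 0/2 not · (4,2)Q 1/3 not · (4,3)P 0/3 not · (4,4)Q 2/3 satisfied · (4,5)Q 2/2 satisfied
Unsatisfied: (4,1), (4,2), (4,3) — 3 in total.

3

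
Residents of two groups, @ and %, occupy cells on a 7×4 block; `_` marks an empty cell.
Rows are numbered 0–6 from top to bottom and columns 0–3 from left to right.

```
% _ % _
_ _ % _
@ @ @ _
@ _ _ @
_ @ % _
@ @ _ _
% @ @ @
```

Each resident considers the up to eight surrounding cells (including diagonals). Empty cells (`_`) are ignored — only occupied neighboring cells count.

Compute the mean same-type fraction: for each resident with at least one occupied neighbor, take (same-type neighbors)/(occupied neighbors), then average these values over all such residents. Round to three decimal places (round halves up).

0.678

Row 0: (0,0)% — no occupied neighbors · (0,2)% 1/1
Row 1: (1,2)% 1/3
Row 2: (2,0)@ 2/2 · (2,1)@ 3/4 · (2,2)@ 2/3
Row 3: (3,0)@ 3/3 · (3,3)@ 1/2
Row 4: (4,1)@ 3/4 · (4,2)% 0/3
Row 5: (5,0)@ 3/4 · (5,1)@ 4/6
Row 6: (6,0)% 0/3 · (6,1)@ 3/4 · (6,2)@ 3/3 · (6,3)@ 1/1
Sum over 15 residents: 1/1 + 1/3 + 2/2 + 3/4 + 2/3 + 3/3 + 1/2 + 3/4 + 0/3 + 3/4 + 4/6 + 0/3 + 3/4 + 3/3 + 1/1 = 61/6; mean = 61/6 ÷ 15 = 61/90 = 0.677777… → 0.678.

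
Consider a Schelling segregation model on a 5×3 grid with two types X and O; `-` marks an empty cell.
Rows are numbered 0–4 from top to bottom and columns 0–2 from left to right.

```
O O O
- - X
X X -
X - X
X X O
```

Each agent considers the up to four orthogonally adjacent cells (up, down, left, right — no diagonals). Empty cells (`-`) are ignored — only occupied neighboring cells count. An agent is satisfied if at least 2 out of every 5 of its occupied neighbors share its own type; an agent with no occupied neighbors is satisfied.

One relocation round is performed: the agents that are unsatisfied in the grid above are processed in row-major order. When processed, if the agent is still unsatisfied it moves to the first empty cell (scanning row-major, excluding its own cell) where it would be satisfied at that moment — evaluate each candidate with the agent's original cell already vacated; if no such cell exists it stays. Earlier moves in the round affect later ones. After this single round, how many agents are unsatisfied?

Initially unsatisfied (in order): (1,2), (3,2), (4,2).
  (1,2) → (1,0).
  (3,2) → (1,1).
  (4,2) → (1,2).
Resulting grid:
O O O
X X O
X X -
X - -
X X -
All satisfied now.

0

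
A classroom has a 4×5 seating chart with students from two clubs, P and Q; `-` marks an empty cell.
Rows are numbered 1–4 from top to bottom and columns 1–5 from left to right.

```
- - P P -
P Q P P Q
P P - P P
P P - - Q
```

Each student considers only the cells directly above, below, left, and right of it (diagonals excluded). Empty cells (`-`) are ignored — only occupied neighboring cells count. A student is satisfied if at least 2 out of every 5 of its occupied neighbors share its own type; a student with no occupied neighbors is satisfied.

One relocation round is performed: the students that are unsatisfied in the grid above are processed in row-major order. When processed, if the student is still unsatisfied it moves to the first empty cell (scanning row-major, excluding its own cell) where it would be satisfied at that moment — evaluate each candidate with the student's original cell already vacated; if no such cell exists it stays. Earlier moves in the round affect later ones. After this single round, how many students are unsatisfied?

1

Initially unsatisfied (in order): (2,2), (2,5), (3,5), (4,5).
  (2,2) → (1,5).
  (2,5) → (4,4).
  (3,5): now satisfied by earlier moves; stays.
  (4,5): now satisfied by earlier moves; stays.
Resulting grid:
- - P P Q
P - P P -
P P - P P
P P - Q Q
Unsatisfied now: (1,5).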